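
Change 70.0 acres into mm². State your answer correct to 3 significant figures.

2.83e+11 mm²

1 acre = 4.04686e+9 mm².
70.0 × 4.04686e+9 ≈ 2.83e+11 mm².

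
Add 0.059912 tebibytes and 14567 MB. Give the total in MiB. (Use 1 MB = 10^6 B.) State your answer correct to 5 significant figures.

76714 MiB

0.059912 TiB = 62822.29 MiB and 14567 MB = 13892.17 MiB.
62822.29 + 13892.17 ≈ 76714 MiB.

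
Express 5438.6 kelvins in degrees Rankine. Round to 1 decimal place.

9789.5 degrees Rankine

°R = K × 9/5.
Applying the formula gives 9789.5 °R.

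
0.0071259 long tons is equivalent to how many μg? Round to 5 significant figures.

7.2402 × 10^9 μg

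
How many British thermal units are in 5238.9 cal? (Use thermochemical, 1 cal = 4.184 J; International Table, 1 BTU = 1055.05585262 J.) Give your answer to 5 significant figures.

1 cal = 0.00396567 British thermal units.
So 5238.9 × 0.00396567 ≈ 20.776 BTU.

20.776 British thermal units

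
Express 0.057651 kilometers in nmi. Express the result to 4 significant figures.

0.03113 nautical miles

1 km = 0.539957 nautical miles.
So 0.057651 × 0.539957 ≈ 0.03113 nmi.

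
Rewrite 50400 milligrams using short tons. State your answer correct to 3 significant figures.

5.56e-5 short tons

1 milligram = 1.10231e-9 short tons.
50400 × 1.10231e-9 ≈ 5.56e-5 short ton.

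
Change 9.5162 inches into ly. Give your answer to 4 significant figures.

2.555e-17 ly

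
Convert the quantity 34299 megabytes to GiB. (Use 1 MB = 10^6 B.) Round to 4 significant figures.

1 MB = 0.000931323 GiB.
Thus 34299 × 0.000931323 ≈ 31.94 GiB.

31.94 gibibytes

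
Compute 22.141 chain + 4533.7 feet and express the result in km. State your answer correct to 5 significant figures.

22.141 chain = 0.445406 km and 4533.7 ft = 1.38187 km.
0.445406 + 1.38187 ≈ 1.8273 km.

1.8273 km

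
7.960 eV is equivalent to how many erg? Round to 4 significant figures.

1.275 × 10^-11 ergs

1 eV = 1.60218 × 10^-12 ergs.
Then 7.960 × 1.60218 × 10^-12 ≈ 1.275 × 10^-11 erg.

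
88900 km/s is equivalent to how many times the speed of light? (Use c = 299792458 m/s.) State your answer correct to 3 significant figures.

0.297 times the speed of light

1 km/s = 3.33564e-6 c.
Then 88900 × 3.33564e-6 ≈ 0.297 c.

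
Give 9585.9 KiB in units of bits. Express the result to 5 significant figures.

7.8528e+7 bit

1 KiB = 8192.00 bits.
9585.9 × 8192.00 ≈ 7.8528e+7 bit.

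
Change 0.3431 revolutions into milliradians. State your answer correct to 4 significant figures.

1 rev = 6283.19 milliradians.
0.3431 × 6283.19 ≈ 2156 mrad.

2156 mrad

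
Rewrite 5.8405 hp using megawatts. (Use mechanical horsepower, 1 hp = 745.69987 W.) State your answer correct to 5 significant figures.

1 horsepower = 0.000745700 MW.
So 5.8405 × 0.000745700 ≈ 0.0043553 MW.

0.0043553 megawatts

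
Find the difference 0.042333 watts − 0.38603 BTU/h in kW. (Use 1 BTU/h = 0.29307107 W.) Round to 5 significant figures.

0.042333 W = 4.23330e-5 kW and 0.38603 BTU/h = 0.000113134 kW.
4.23330e-5 − 0.000113134 ≈ -7.0801e-5 kW.

-7.0801e-5 kilowatts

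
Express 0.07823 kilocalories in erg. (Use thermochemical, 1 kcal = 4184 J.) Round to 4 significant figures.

3.273e+9 erg

1 kilocalorie = 4.18400e+10 ergs.
Thus 0.07823 × 4.18400e+10 ≈ 3.273e+9 erg.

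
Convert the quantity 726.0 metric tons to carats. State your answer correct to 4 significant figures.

3.630e+9 carats

1 metric ton = 5.00000e+6 carats.
Thus 726.0 × 5.00000e+6 ≈ 3.630e+9 ct.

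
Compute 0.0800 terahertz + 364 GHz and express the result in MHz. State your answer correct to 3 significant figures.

444000 megahertz

0.0800 THz = 80000.0 MHz and 364 GHz = 364000 MHz.
80000.0 + 364000 ≈ 444000 MHz.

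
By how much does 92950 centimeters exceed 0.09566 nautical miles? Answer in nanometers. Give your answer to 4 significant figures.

92950 cm = 9.29500e+11 nm and 0.09566 nmi = 1.77162e+11 nm.
9.29500e+11 − 1.77162e+11 ≈ 7.523e+11 nm.

7.523e+11 nm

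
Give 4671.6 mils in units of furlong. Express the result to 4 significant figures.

0.0005898 furlong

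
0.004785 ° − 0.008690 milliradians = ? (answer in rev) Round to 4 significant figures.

1.191e-5 rev

0.004785 ° = 1.32917e-5 rev and 0.008690 mrad = 1.38306e-6 rev.
1.32917e-5 − 1.38306e-6 ≈ 1.191e-5 rev.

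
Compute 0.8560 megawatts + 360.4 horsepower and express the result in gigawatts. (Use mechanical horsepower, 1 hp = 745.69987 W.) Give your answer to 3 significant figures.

0.8560 MW = 0.000856000 GW and 360.4 hp = 0.000268750 GW.
0.000856000 + 0.000268750 ≈ 0.00112 GW.

0.00112 gigawatts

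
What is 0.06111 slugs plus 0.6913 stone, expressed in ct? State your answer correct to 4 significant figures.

26410 ct

0.06111 slug = 4459.17 ct and 0.6913 st = 21949.8 ct.
4459.17 + 21949.8 ≈ 26410 ct.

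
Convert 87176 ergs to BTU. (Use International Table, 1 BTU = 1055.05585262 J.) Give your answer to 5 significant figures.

1 erg = 9.47817e-11 BTU.
Thus 87176 × 9.47817e-11 ≈ 8.2627e-6 BTU.

8.2627e-6 British thermal units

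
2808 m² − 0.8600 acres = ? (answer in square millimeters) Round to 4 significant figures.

-6.723 × 10^8 mm²

2808 m² = 2.80800 × 10^9 mm² and 0.8600 acre = 3.48030 × 10^9 mm².
2.80800 × 10^9 − 3.48030 × 10^9 ≈ -6.723 × 10^8 mm².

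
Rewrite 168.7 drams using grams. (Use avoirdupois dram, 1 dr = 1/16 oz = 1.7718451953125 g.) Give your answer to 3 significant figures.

1 dram = 1.77185 grams.
Then 168.7 × 1.77185 ≈ 299 g.

299 grams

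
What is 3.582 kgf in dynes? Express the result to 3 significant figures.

3.51e+6 dyn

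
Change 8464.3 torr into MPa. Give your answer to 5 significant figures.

1 torr = 0.000133322 MPa.
8464.3 × 0.000133322 ≈ 1.1285 MPa.

1.1285 MPa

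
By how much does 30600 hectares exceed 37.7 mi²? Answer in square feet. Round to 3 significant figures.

30600 ha = 3.29376 × 10^9 ft² and 37.7 mi² = 1.05102 × 10^9 ft².
3.29376 × 10^9 − 1.05102 × 10^9 ≈ 2.24 × 10^9 ft².

2.24 × 10^9 ft²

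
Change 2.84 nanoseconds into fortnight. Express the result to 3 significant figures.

1 nanosecond = 8.26720 × 10^-16 fortnights.
Thus 2.84 × 8.26720 × 10^-16 ≈ 2.35 × 10^-15 fortnight.

2.35 × 10^-15 fortnights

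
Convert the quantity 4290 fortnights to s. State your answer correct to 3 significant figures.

5.19e+9 s

1 fortnight = 1.20960e+6 s.
Thus 4290 × 1.20960e+6 ≈ 5.19e+9 s.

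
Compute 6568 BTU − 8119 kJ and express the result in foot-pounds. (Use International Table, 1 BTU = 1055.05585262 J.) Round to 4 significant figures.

-877300 foot-pounds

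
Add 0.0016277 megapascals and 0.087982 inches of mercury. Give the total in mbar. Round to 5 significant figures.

0.0016277 MPa = 16.2770 mbar and 0.087982 inHg = 2.97941 mbar.
16.2770 + 2.97941 ≈ 19.256 mbar.

19.256 millibar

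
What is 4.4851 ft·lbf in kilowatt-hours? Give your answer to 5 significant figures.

1 foot-pound = 3.76616e-7 kWh.
Thus 4.4851 × 3.76616e-7 ≈ 1.6892e-6 kWh.

1.6892e-6 kWh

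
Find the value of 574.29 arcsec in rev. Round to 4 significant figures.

0.0004431 rev

1 arcsec = 7.71605e-7 revolutions.
Then 574.29 × 7.71605e-7 ≈ 0.0004431 rev.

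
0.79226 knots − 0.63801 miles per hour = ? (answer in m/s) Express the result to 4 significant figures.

0.1224 m/s

0.79226 kn = 0.407574 m/s and 0.63801 mph = 0.285216 m/s.
0.407574 − 0.285216 ≈ 0.1224 m/s.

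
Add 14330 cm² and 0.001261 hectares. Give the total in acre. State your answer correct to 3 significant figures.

0.00347 acre

14330 cm² = 0.000354102 acre and 0.001261 ha = 0.00311600 acre.
0.000354102 + 0.00311600 ≈ 0.00347 acre.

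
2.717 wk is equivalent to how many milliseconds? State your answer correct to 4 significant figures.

1.643e+9 ms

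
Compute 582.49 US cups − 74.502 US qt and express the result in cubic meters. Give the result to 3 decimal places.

0.067 cubic meters

582.49 US cup = 0.137810 m³ and 74.502 US qt = 0.0705052 m³.
0.137810 − 0.0705052 ≈ 0.067 m³.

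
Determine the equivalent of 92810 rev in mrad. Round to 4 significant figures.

5.831e+8 mrad

1 rev = 6283.19 milliradians.
Then 92810 × 6283.19 ≈ 5.831e+8 mrad.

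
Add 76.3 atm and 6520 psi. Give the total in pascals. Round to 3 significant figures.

76.3 atm = 7.73110e+6 Pa and 6520 psi = 4.49538e+7 Pa.
7.73110e+6 + 4.49538e+7 ≈ 5.27e+7 Pa.

5.27e+7 Pa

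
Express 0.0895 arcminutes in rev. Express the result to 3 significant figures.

1 arcmin = 4.62963 × 10^-5 rev.
Thus 0.0895 × 4.62963 × 10^-5 ≈ 4.14 × 10^-6 rev.

4.14 × 10^-6 rev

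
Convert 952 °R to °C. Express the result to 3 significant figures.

°R = (°C + 273.15) × 9/5.
Applying the formula gives 256 °C.

256 degrees Celsius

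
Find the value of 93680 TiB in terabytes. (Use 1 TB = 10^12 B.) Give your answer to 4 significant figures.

1 TiB = 1.09951 TB.
Thus 93680 × 1.09951 ≈ 103000 TB.

103000 TB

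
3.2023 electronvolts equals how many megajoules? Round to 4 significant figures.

1 electronvolt = 1.60218 × 10^-25 MJ.
3.2023 × 1.60218 × 10^-25 ≈ 5.131 × 10^-25 MJ.

5.131 × 10^-25 megajoules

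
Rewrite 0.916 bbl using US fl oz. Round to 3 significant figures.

4920 US fl oz

1 bbl = 5376.00 US fl oz.
So 0.916 × 5376.00 ≈ 4920 US fl oz.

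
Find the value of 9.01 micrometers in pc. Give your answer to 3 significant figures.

1 μm = 3.24078e-23 pc.
So 9.01 × 3.24078e-23 ≈ 2.92e-22 pc.

2.92e-22 pc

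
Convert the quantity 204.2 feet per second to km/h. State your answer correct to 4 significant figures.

1 foot per second = 1.09728 km/h.
204.2 × 1.09728 ≈ 224.1 km/h.

224.1 km/h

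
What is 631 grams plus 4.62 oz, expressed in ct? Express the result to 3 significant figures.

3810 ct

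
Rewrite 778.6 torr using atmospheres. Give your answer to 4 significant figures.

1 torr = 0.00131579 atmospheres.
Then 778.6 × 0.00131579 ≈ 1.024 atm.

1.024 atmospheres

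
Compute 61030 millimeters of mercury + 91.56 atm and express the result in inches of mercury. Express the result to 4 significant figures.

61030 mmHg = 2402.76 inHg and 91.56 atm = 2739.59 inHg.
2402.76 + 2739.59 ≈ 5142 inHg.

5142 inches of mercury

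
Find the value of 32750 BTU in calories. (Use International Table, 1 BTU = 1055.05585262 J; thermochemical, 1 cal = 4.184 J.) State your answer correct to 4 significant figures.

8.258 × 10^6 calories

1 British thermal unit = 252.164 cal.
So 32750 × 252.164 ≈ 8.258 × 10^6 cal.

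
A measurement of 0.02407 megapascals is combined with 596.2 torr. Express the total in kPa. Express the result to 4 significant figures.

103.6 kPa

0.02407 MPa = 24.0700 kPa and 596.2 torr = 79.4868 kPa.
24.0700 + 79.4868 ≈ 103.6 kPa.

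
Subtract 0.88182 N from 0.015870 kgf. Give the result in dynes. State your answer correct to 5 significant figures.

0.015870 kgf = 15563.2 dyn and 0.88182 N = 88182.0 dyn.
15563.2 − 88182.0 ≈ -72619 dyn.

-72619 dyn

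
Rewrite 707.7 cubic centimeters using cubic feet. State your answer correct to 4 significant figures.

1 cm³ = 3.53147e-5 cubic feet.
707.7 × 3.53147e-5 ≈ 0.02499 ft³.

0.02499 cubic feet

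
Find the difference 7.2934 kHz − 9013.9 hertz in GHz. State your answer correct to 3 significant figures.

-1.72e-6 GHz

7.2934 kHz = 7.29340e-6 GHz and 9013.9 Hz = 9.01390e-6 GHz.
7.29340e-6 − 9.01390e-6 ≈ -1.72e-6 GHz.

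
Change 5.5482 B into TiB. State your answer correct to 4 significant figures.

5.046 × 10^-12 TiB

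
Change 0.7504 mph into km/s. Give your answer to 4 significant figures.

1 mph = 0.000447040 km/s.
Thus 0.7504 × 0.000447040 ≈ 0.0003355 km/s.

0.0003355 km/s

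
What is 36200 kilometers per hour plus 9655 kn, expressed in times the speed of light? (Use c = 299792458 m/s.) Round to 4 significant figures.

5.011e-5 c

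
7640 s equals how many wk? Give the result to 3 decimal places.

0.013 weeks

1 s = 1.65344 × 10^-6 wk.
Thus 7640 × 1.65344 × 10^-6 ≈ 0.013 wk.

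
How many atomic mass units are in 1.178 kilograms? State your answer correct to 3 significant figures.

7.09e+26 u

1 kilogram = 6.02214e+26 atomic mass units.
Thus 1.178 × 6.02214e+26 ≈ 7.09e+26 u.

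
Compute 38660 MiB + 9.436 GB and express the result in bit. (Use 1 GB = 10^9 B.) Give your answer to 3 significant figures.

38660 MiB = 3.24304 × 10^11 bit and 9.436 GB = 7.54880 × 10^10 bit.
3.24304 × 10^11 + 7.54880 × 10^10 ≈ 4.00 × 10^11 bit.

4.00 × 10^11 bit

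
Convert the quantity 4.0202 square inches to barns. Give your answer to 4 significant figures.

2.594e+25 barn

1 square inch = 6.45160e+24 barn.
Then 4.0202 × 6.45160e+24 ≈ 2.594e+25 barn.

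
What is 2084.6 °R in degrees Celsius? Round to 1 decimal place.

885.0 degrees Celsius

°R = (°C + 273.15) × 9/5.
Applying the formula gives 885.0 °C.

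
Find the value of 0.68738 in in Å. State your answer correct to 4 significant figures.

1.746 × 10^8 angstroms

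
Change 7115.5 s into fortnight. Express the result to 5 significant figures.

0.0058825 fortnight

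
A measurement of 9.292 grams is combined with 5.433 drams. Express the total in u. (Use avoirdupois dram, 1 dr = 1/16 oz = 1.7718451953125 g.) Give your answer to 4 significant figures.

9.292 g = 5.59577 × 10^24 u and 5.433 dr = 5.79717 × 10^24 u.
5.59577 × 10^24 + 5.79717 × 10^24 ≈ 1.139 × 10^25 u.

1.139 × 10^25 u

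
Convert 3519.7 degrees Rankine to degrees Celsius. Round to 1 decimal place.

°R = (°C + 273.15) × 9/5.
Applying the formula gives 1682.2 °C.

1682.2 °C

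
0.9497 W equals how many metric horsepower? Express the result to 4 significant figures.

1 watt = 0.00135962 PS.
Thus 0.9497 × 0.00135962 ≈ 0.001291 PS.

0.001291 PS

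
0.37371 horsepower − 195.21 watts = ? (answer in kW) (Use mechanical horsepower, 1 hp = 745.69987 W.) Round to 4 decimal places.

0.0835 kW

0.37371 hp = 0.278675 kW and 195.21 W = 0.195210 kW.
0.278675 − 0.195210 ≈ 0.0835 kW.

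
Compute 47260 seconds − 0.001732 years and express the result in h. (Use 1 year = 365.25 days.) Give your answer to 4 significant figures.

47260 s = 13.1278 h and 0.001732 yr = 15.1827 h.
13.1278 − 15.1827 ≈ -2.055 h.

-2.055 h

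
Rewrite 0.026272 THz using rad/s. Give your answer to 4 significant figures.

1.651e+11 radians per second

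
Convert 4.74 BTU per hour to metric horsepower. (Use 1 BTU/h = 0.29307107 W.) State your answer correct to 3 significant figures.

1 BTU/h = 0.000398466 metric horsepower.
4.74 × 0.000398466 ≈ 0.00189 PS.

0.00189 PS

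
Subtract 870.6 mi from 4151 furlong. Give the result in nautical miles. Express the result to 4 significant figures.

4151 furlong = 450.890 nmi and 870.6 mi = 756.531 nmi.
450.890 − 756.531 ≈ -305.6 nmi.

-305.6 nautical miles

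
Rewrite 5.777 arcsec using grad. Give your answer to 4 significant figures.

0.001783 gradians

1 arcsec = 0.000308642 grad.
Thus 5.777 × 0.000308642 ≈ 0.001783 grad.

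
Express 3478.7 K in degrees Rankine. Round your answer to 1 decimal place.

6261.7 °R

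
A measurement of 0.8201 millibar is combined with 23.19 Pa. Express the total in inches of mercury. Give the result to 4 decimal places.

0.0311 inches of mercury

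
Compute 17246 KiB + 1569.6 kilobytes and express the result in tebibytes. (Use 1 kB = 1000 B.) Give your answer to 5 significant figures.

1.7489 × 10^-5 tebibytes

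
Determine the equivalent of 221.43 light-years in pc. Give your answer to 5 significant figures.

1 light-year = 0.306601 pc.
Thus 221.43 × 0.306601 ≈ 67.891 pc.

67.891 pc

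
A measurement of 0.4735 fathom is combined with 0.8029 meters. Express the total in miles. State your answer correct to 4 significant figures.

0.4735 fathom = 0.000538068 mi and 0.8029 m = 0.000498899 mi.
0.000538068 + 0.000498899 ≈ 0.001037 mi.

0.001037 miles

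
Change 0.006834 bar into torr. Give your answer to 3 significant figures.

5.13 torr

1 bar = 750.062 torr.
Then 0.006834 × 750.062 ≈ 5.13 torr.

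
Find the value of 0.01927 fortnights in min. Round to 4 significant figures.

388.5 minutes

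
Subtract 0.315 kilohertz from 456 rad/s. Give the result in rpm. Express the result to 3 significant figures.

456 rad/s = 4354.48 rpm and 0.315 kHz = 18900.0 rpm.
4354.48 − 18900.0 ≈ -14500 rpm.

-14500 rpm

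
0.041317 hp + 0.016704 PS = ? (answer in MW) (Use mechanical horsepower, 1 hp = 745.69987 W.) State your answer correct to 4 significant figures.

0.041317 hp = 3.08101e-5 MW and 0.016704 PS = 1.22858e-5 MW.
3.08101e-5 + 1.22858e-5 ≈ 4.310e-5 MW.

4.310e-5 MW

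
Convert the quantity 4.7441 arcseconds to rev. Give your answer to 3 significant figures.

3.66 × 10^-6 revolutions

1 arcsecond = 7.71605 × 10^-7 revolutions.
Thus 4.7441 × 7.71605 × 10^-7 ≈ 3.66 × 10^-6 rev.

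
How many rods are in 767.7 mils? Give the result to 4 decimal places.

1 mil = 5.05051e-6 rods.
So 767.7 × 5.05051e-6 ≈ 0.0039 rod.

0.0039 rod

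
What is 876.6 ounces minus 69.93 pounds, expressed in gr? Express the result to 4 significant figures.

-106000 grains

876.6 oz = 383512.5 gr and 69.93 lb = 489510.0 gr.
383512.5 − 489510.0 ≈ -106000 gr.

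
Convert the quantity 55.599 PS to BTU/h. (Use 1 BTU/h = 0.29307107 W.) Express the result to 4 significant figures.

139500 BTU/h

1 PS = 2509.63 BTU/h.
55.599 × 2509.63 ≈ 139500 BTU/h.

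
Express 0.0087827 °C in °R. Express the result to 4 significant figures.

491.7 degrees Rankine

°R = (°C + 273.15) × 9/5.
Applying the formula gives 491.7 °R.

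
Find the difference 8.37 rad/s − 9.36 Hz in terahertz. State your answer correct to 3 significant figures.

-8.03e-12 THz

8.37 rad/s = 1.33213e-12 THz and 9.36 Hz = 9.36000e-12 THz.
1.33213e-12 − 9.36000e-12 ≈ -8.03e-12 THz.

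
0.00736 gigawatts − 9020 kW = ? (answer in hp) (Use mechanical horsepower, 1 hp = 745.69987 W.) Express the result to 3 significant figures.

-2230 hp

0.00736 GW = 9869.92 hp and 9020 kW = 12096.0 hp.
9869.92 − 12096.0 ≈ -2230 hp.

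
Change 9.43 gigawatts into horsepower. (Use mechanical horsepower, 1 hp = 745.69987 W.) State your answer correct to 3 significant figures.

1 gigawatt = 1.34102e+6 horsepower.
Then 9.43 × 1.34102e+6 ≈ 1.26e+7 hp.

1.26e+7 hp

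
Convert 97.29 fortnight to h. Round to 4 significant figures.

32690 h

1 fortnight = 336.000 h.
97.29 × 336.000 ≈ 32690 h.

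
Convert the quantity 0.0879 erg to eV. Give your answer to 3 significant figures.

1 erg = 6.24151e+11 electronvolts.
So 0.0879 × 6.24151e+11 ≈ 5.49e+10 eV.

5.49e+10 electronvolts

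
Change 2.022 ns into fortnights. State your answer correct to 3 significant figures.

1.67e-15 fortnight

1 nanosecond = 8.26720e-16 fortnights.
Thus 2.022 × 8.26720e-16 ≈ 1.67e-15 fortnight.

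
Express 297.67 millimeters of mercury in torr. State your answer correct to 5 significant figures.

297.67 torr

1 mmHg = 1.00000 torr.
297.67 × 1.00000 ≈ 297.67 torr.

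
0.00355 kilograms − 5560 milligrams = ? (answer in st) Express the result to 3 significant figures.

-0.000317 stone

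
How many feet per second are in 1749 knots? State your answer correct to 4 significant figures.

2952 feet per second

1 kn = 1.68781 ft/s.
Thus 1749 × 1.68781 ≈ 2952 ft/s.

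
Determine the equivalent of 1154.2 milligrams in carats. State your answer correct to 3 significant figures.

5.77 carats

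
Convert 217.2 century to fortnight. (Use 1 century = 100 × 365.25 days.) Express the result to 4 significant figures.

566700 fortnight

1 century = 2608.93 fortnight.
217.2 × 2608.93 ≈ 566700 fortnight.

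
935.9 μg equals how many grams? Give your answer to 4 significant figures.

1 μg = 1.00000e-6 g.
So 935.9 × 1.00000e-6 ≈ 0.0009359 g.

0.0009359 grams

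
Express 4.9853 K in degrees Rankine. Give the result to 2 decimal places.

°R = K × 9/5.
Applying the formula gives 8.97 °R.

8.97 degrees Rankine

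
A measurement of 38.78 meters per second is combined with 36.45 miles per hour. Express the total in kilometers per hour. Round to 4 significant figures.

198.3 km/h

38.78 m/s = 139.608 km/h and 36.45 mph = 58.6606 km/h.
139.608 + 58.6606 ≈ 198.3 km/h.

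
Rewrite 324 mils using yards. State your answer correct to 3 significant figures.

0.00900 yd

1 mil = 2.77778e-5 yd.
Then 324 × 2.77778e-5 ≈ 0.00900 yd.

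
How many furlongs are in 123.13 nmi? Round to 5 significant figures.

1 nautical mile = 9.20624 furlong.
So 123.13 × 9.20624 ≈ 1133.6 furlong.

1133.6 furlong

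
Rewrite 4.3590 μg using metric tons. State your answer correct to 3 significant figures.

4.36e-12 metric tons

1 μg = 1.00000e-12 metric tons.
Then 4.3590 × 1.00000e-12 ≈ 4.36e-12 t.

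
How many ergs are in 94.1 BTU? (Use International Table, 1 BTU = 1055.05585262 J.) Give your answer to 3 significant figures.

9.93e+11 erg

1 BTU = 1.05506e+10 ergs.
So 94.1 × 1.05506e+10 ≈ 9.93e+11 erg.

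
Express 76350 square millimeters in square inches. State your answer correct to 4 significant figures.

1 mm² = 0.00155000 in².
Then 76350 × 0.00155000 ≈ 118.3 in².

118.3 in²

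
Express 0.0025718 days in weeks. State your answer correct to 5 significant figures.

1 d = 0.142857 wk.
0.0025718 × 0.142857 ≈ 0.00036740 wk.

0.00036740 wk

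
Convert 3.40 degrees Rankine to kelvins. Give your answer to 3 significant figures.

1.89 K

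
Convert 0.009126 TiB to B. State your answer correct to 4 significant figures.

1 TiB = 1.09951e+12 bytes.
Then 0.009126 × 1.09951e+12 ≈ 1.003e+10 B.

1.003e+10 B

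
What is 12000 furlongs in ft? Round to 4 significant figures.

1 furlong = 660.000 feet.
12000 × 660.000 ≈ 7.920e+6 ft.

7.920e+6 ft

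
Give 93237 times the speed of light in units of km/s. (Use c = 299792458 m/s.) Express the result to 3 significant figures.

2.80 × 10^10 kilometers per second

1 c = 299792 kilometers per second.
So 93237 × 299792 ≈ 2.80 × 10^10 km/s.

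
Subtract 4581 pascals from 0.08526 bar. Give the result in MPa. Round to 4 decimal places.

0.08526 bar = 0.00852600 MPa and 4581 Pa = 0.00458100 MPa.
0.00852600 − 0.00458100 ≈ 0.0039 MPa.

0.0039 MPa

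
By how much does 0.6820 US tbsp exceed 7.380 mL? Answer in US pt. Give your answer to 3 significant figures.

0.00572 US pt

0.6820 US tbsp = 0.0213125 US pt and 7.380 mL = 0.0155967 US pt.
0.0213125 − 0.0155967 ≈ 0.00572 US pt.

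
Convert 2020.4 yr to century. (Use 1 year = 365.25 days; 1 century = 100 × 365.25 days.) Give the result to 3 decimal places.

20.204 century

1 year = 0.0100000 century.
Then 2020.4 × 0.0100000 ≈ 20.204 century.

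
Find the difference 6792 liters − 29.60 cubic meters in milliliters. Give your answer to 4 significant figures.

6792 L = 6.79200e+6 mL and 29.60 m³ = 2.96000e+7 mL.
6.79200e+6 − 2.96000e+7 ≈ -2.281e+7 mL.

-2.281e+7 mL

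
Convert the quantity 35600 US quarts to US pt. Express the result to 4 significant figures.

1 US quart = 2.00000 US pt.
Then 35600 × 2.00000 ≈ 71200 US pt.

71200 US pints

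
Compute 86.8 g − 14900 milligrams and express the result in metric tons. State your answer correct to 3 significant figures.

7.19 × 10^-5 metric tons

86.8 g = 8.68000 × 10^-5 t and 14900 mg = 1.49000 × 10^-5 t.
8.68000 × 10^-5 − 1.49000 × 10^-5 ≈ 7.19 × 10^-5 t.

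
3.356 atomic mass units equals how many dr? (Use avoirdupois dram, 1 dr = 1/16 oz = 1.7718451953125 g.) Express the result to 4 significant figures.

3.145 × 10^-24 dr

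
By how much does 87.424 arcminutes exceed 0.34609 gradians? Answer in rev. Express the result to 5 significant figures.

0.0031822 revolutions

87.424 arcmin = 0.00404741 rev and 0.34609 grad = 0.000865225 rev.
0.00404741 − 0.000865225 ≈ 0.0031822 rev.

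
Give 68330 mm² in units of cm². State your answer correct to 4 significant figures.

1 square millimeter = 0.0100000 cm².
So 68330 × 0.0100000 ≈ 683.3 cm².

683.3 square centimeters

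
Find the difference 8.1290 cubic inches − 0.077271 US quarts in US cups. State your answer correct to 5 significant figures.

8.1290 in³ = 0.563048 US cup and 0.077271 US qt = 0.309084 US cup.
0.563048 − 0.309084 ≈ 0.25396 US cup.

0.25396 US cups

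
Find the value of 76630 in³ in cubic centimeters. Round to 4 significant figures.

1 in³ = 16.3871 cubic centimeters.
Thus 76630 × 16.3871 ≈ 1.256 × 10^6 cm³.

1.256 × 10^6 cubic centimeters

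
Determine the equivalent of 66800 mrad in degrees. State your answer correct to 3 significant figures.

3830 degrees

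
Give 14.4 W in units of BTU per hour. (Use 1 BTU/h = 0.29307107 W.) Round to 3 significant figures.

49.1 BTU/h

1 W = 3.41214 BTU/h.
14.4 × 3.41214 ≈ 49.1 BTU/h.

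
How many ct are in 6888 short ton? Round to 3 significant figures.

1 short ton = 4.53592 × 10^6 carats.
6888 × 4.53592 × 10^6 ≈ 3.12 × 10^10 ct.

3.12 × 10^10 ct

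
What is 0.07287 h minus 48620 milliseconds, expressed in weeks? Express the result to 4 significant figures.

0.07287 h = 0.000433750 wk and 48620 ms = 8.03902 × 10^-5 wk.
0.000433750 − 8.03902 × 10^-5 ≈ 0.0003534 wk.

0.0003534 weeks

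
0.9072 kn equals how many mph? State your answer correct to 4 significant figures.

1.044 mph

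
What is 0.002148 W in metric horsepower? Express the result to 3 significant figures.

1 watt = 0.00135962 metric horsepower.
So 0.002148 × 0.00135962 ≈ 2.92e-6 PS.

2.92e-6 PS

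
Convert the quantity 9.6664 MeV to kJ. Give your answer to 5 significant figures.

1.5487 × 10^-15 kJ

1 megaelectronvolt = 1.60218 × 10^-16 kilojoules.
9.6664 × 1.60218 × 10^-16 ≈ 1.5487 × 10^-15 kJ.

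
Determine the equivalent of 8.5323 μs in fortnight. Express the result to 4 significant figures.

1 microsecond = 8.26720e-13 fortnights.
So 8.5323 × 8.26720e-13 ≈ 7.054e-12 fortnight.

7.054e-12 fortnights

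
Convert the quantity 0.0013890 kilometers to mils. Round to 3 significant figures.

1 kilometer = 3.93701 × 10^7 mils.
So 0.0013890 × 3.93701 × 10^7 ≈ 54700 mil.

54700 mils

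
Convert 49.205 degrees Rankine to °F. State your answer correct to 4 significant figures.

-410.5 °F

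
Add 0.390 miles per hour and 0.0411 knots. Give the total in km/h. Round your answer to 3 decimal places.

0.704 kilometers per hour

0.390 mph = 0.627644 km/h and 0.0411 kn = 0.0761172 km/h.
0.627644 + 0.0761172 ≈ 0.704 km/h.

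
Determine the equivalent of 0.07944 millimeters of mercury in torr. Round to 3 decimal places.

0.079 torr

1 millimeter of mercury = 1.00000 torr.
Then 0.07944 × 1.00000 ≈ 0.079 torr.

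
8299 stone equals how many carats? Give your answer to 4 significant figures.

2.635e+8 ct

1 stone = 31751.5 ct.
8299 × 31751.5 ≈ 2.635e+8 ct.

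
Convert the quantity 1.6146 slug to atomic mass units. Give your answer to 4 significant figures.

1 slug = 8.78865e+27 atomic mass units.
Thus 1.6146 × 8.78865e+27 ≈ 1.419e+28 u.

1.419e+28 atomic mass units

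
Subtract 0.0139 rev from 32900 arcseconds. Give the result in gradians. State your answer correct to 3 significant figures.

4.59 grad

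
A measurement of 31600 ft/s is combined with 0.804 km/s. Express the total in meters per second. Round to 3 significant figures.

31600 ft/s = 9631.68 m/s and 0.804 km/s = 804.000 m/s.
9631.68 + 804.000 ≈ 10400 m/s.

10400 m/s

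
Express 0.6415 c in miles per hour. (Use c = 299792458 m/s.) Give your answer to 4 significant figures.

1 speed of light = 6.70617 × 10^8 mph.
Thus 0.6415 × 6.70617 × 10^8 ≈ 4.302 × 10^8 mph.

4.302 × 10^8 mph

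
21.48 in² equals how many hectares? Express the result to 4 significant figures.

1.386e-6 hectares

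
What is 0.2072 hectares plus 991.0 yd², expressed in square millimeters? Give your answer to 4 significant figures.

2.901e+9 square millimeters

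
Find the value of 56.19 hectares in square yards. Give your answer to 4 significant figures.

1 ha = 11959.9 yd².
Then 56.19 × 11959.9 ≈ 672000 yd².

672000 square yards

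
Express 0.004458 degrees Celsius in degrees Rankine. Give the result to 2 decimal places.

°R = (°C + 273.15) × 9/5.
Applying the formula gives 491.68 °R.

491.68 °R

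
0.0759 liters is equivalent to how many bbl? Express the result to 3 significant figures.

0.000477 bbl

1 liter = 0.00628981 bbl.
So 0.0759 × 0.00628981 ≈ 0.000477 bbl.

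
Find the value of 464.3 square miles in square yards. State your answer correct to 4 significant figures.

1 mi² = 3.09760e+6 yd².
Thus 464.3 × 3.09760e+6 ≈ 1.438e+9 yd².

1.438e+9 yd²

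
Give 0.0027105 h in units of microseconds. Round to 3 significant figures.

9.76 × 10^6 microseconds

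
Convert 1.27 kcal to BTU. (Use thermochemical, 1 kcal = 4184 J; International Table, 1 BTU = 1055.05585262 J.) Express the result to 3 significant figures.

1 kcal = 3.96567 British thermal units.
Thus 1.27 × 3.96567 ≈ 5.04 BTU.

5.04 BTU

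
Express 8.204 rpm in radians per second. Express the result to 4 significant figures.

1 rpm = 0.104720 rad/s.
Thus 8.204 × 0.104720 ≈ 0.8591 rad/s.

0.8591 rad/s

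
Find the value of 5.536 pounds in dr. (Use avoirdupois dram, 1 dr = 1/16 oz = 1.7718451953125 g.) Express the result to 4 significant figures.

1417 drams

1 lb = 256.000 drams.
5.536 × 256.000 ≈ 1417 dr.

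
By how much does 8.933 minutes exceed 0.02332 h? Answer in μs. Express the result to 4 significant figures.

4.520e+8 μs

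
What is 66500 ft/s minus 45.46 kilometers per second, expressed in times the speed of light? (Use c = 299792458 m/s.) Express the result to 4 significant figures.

-8.403 × 10^-5 c

66500 ft/s = 6.76108 × 10^-5 c and 45.46 km/s = 0.000151638 c.
6.76108 × 10^-5 − 0.000151638 ≈ -8.403 × 10^-5 c.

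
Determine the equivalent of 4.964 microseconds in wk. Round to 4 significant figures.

1 microsecond = 1.65344 × 10^-12 wk.
Then 4.964 × 1.65344 × 10^-12 ≈ 8.208 × 10^-12 wk.

8.208 × 10^-12 wk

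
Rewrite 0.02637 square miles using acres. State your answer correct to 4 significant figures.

16.88 acre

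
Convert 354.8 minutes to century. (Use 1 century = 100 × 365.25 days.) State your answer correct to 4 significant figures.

1 minute = 1.90129 × 10^-8 century.
354.8 × 1.90129 × 10^-8 ≈ 6.746 × 10^-6 century.

6.746 × 10^-6 century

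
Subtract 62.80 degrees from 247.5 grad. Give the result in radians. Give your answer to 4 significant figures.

2.792 rad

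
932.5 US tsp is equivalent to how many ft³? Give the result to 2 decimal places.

0.16 ft³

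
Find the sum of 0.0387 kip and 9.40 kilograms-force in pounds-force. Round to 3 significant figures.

0.0387 kip = 38.7000 lbf and 9.40 kgf = 20.7235 lbf.
38.7000 + 20.7235 ≈ 59.4 lbf.

59.4 lbf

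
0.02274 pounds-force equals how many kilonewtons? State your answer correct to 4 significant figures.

0.0001012 kN

1 pound-force = 0.00444822 kilonewtons.
Then 0.02274 × 0.00444822 ≈ 0.0001012 kN.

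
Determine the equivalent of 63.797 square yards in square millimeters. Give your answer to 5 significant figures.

5.3342e+7 mm²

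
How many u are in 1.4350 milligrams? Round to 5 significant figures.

1 mg = 6.02214e+20 u.
Then 1.4350 × 6.02214e+20 ≈ 8.6418e+20 u.

8.6418e+20 u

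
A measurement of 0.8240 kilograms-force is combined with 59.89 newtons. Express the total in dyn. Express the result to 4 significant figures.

0.8240 kgf = 808068 dyn and 59.89 N = 5.98900e+6 dyn.
808068 + 5.98900e+6 ≈ 6.797e+6 dyn.

6.797e+6 dynes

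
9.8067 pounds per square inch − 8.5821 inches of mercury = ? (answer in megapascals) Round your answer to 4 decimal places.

0.0386 MPa

9.8067 psi = 0.0676148 MPa and 8.5821 inHg = 0.0290623 MPa.
0.0676148 − 0.0290623 ≈ 0.0386 MPa.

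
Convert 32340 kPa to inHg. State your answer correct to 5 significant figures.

1 kilopascal = 0.295300 inches of mercury.
Thus 32340 × 0.295300 ≈ 9550.0 inHg.

9550.0 inches of mercury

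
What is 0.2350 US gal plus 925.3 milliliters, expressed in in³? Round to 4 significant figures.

0.2350 US gal = 54.2850 in³ and 925.3 mL = 56.4653 in³.
54.2850 + 56.4653 ≈ 110.8 in³.

110.8 in³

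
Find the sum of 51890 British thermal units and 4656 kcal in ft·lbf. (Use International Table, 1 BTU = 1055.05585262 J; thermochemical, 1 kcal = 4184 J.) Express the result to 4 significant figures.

51890 BTU = 4.03792e+7 ft·lbf and 4656 kcal = 1.43682e+7 ft·lbf.
4.03792e+7 + 1.43682e+7 ≈ 5.475e+7 ft·lbf.

5.475e+7 ft·lbf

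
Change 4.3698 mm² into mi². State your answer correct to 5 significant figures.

1 mm² = 3.86102 × 10^-13 square miles.
Thus 4.3698 × 3.86102 × 10^-13 ≈ 1.6872 × 10^-12 mi².

1.6872 × 10^-12 square miles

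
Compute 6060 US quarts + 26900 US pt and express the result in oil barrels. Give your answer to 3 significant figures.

6060 US qt = 36.0714 bbl and 26900 US pt = 80.0595 bbl.
36.0714 + 80.0595 ≈ 116 bbl.

116 bbl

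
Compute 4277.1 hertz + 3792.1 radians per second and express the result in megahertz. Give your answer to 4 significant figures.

4277.1 Hz = 0.00427710 MHz and 3792.1 rad/s = 0.000603531 MHz.
0.00427710 + 0.000603531 ≈ 0.004881 MHz.

0.004881 megahertz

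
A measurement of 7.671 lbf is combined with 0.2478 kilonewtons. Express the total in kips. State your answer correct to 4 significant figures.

7.671 lbf = 0.00767100 kip and 0.2478 kN = 0.0557077 kip.
0.00767100 + 0.0557077 ≈ 0.06338 kip.

0.06338 kip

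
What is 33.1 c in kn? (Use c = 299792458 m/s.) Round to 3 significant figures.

1.93 × 10^10 kn

1 c = 5.82750 × 10^8 kn.
Thus 33.1 × 5.82750 × 10^8 ≈ 1.93 × 10^10 kn.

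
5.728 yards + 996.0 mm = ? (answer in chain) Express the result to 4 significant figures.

0.3099 chains

5.728 yd = 0.260364 chain and 996.0 mm = 0.0495109 chain.
0.260364 + 0.0495109 ≈ 0.3099 chain.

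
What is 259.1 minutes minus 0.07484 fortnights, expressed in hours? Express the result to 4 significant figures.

259.1 min = 4.31833 h and 0.07484 fortnight = 25.1462 h.
4.31833 − 25.1462 ≈ -20.83 h.

-20.83 h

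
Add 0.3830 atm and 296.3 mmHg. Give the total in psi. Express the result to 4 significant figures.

11.36 psi

0.3830 atm = 5.62855 psi and 296.3 mmHg = 5.72949 psi.
5.62855 + 5.72949 ≈ 11.36 psi.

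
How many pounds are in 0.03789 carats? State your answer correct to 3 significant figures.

1 ct = 0.000440925 lb.
Thus 0.03789 × 0.000440925 ≈ 1.67e-5 lb.

1.67e-5 lb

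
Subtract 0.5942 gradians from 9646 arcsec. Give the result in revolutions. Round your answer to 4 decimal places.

0.0060 revolutions

9646 arcsec = 0.00744290 rev and 0.5942 grad = 0.00148550 rev.
0.00744290 − 0.00148550 ≈ 0.0060 rev.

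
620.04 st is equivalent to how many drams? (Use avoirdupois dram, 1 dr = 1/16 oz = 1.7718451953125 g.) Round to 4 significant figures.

1 st = 3584.00 drams.
620.04 × 3584.00 ≈ 2.222 × 10^6 dr.

2.222 × 10^6 dr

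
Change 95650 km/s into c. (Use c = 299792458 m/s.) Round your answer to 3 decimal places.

0.319 c

1 km/s = 3.33564e-6 times the speed of light.
Thus 95650 × 3.33564e-6 ≈ 0.319 c.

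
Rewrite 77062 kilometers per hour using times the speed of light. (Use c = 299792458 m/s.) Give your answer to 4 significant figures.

1 km/h = 9.26567 × 10^-10 times the speed of light.
Thus 77062 × 9.26567 × 10^-10 ≈ 7.140 × 10^-5 c.

7.140 × 10^-5 c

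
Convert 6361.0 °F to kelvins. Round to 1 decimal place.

K = (°F + 459.67) × 5/9.
Applying the formula gives 3789.3 K.

3789.3 kelvins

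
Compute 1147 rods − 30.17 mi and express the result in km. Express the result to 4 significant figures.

1147 rod = 5.76849 km and 30.17 mi = 48.5539 km.
5.76849 − 48.5539 ≈ -42.79 km.

-42.79 km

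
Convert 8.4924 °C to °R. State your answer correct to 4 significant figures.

507.0 °R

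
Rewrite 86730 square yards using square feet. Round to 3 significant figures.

1 yd² = 9.00000 square feet.
Then 86730 × 9.00000 ≈ 781000 ft².

781000 square feet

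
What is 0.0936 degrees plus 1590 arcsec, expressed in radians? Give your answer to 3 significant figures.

0.0936 ° = 0.00163363 rad and 1590 arcsec = 0.00770854 rad.
0.00163363 + 0.00770854 ≈ 0.00934 rad.

0.00934 rad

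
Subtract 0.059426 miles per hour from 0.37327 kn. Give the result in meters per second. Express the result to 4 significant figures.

0.1655 m/s

0.37327 kn = 0.192027 m/s and 0.059426 mph = 0.0265658 m/s.
0.192027 − 0.0265658 ≈ 0.1655 m/s.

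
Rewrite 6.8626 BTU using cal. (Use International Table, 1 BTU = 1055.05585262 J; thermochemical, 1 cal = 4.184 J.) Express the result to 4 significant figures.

1731 calories

1 British thermal unit = 252.164 calories.
So 6.8626 × 252.164 ≈ 1731 cal.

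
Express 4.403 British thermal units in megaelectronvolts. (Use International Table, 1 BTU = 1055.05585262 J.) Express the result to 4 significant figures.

2.899 × 10^16 megaelectronvolts

1 BTU = 6.58514 × 10^15 MeV.
4.403 × 6.58514 × 10^15 ≈ 2.899 × 10^16 MeV.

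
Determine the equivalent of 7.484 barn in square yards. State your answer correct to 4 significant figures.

8.951 × 10^-28 yd²

1 barn = 1.19599 × 10^-28 yd².
Then 7.484 × 1.19599 × 10^-28 ≈ 8.951 × 10^-28 yd².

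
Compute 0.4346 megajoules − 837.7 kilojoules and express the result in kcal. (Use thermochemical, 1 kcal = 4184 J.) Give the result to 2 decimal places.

-96.34 kilocalories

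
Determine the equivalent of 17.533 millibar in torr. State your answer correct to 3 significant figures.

13.2 torr

1 millibar = 0.750062 torr.
17.533 × 0.750062 ≈ 13.2 torr.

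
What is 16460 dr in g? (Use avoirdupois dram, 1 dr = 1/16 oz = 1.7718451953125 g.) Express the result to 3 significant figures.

29200 grams

1 dram = 1.77185 g.
Then 16460 × 1.77185 ≈ 29200 g.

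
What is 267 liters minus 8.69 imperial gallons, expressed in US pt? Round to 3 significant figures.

481 US pints

267 L = 564.272 US pt and 8.69 imp gal = 83.4900 US pt.
564.272 − 83.4900 ≈ 481 US pt.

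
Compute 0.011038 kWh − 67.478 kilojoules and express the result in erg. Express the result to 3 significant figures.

-2.77e+11 erg

0.011038 kWh = 3.97368e+11 erg and 67.478 kJ = 6.74780e+11 erg.
3.97368e+11 − 6.74780e+11 ≈ -2.77e+11 erg.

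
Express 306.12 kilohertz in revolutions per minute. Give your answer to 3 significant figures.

1.84e+7 rpm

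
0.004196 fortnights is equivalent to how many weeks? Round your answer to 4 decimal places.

0.0084 weeks

1 fortnight = 2.00000 wk.
0.004196 × 2.00000 ≈ 0.0084 wk.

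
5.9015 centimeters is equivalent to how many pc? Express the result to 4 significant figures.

1.913 × 10^-18 pc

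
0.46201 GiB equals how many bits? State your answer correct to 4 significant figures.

1 GiB = 8.58993e+9 bits.
Thus 0.46201 × 8.58993e+9 ≈ 3.969e+9 bit.

3.969e+9 bits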